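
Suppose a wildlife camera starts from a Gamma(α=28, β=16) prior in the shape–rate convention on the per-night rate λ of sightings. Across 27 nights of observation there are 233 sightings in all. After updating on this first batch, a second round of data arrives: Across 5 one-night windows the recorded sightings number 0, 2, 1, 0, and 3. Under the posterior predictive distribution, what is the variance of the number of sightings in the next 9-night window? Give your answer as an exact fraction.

Total count 233 over total exposure 27 nights.
After the first batch: Gamma(28 + 233, 16 + 27) = Gamma(261, 43).
Total count: 0 + 2 + 1 + 0 + 3 = 6.
Total exposure: 5 nights.
After the second batch: Gamma(261 + 6, 43 + 5) = Gamma(267, 48).
The posterior predictive for a window of length T is Negative Binomial with variance T·α'·(β'+T)/β'² = 9·267·57/2304 = 15219/256.

15219/256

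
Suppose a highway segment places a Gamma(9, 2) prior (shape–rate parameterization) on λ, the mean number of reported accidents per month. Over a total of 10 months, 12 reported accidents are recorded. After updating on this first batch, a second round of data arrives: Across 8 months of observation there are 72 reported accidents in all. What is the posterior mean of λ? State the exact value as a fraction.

Total count 12 over total exposure 10 months.
After the first batch: Gamma(9 + 12, 2 + 10) = Gamma(21, 12).
Total count 72 over total exposure 8 months.
After the second batch: Gamma(21 + 72, 12 + 8) = Gamma(93, 20).
Posterior mean = α'/β' = 93/20.

93/20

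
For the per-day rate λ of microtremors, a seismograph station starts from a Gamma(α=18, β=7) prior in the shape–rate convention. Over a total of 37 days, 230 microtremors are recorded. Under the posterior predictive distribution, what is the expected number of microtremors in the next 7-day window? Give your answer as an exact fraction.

Total count 230 over total exposure 37 days.
Posterior: α' = 18 + 230 = 248, β' = 7 + 37 = 44.
Predictive mean over a 7-day window = T·E[λ|data] = 7·248/44 = 434/11.

434/11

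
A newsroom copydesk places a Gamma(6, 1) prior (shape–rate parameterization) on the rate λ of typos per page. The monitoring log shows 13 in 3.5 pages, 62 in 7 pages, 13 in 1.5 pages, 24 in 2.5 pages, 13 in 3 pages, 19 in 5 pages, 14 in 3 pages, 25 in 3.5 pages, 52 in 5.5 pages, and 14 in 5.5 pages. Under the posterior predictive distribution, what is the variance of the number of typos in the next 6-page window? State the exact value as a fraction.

Total count: 13 + 62 + 13 + 24 + 13 + 19 + 14 + 25 + 52 + 14 = 249.
Total exposure: 3.5 + 7 + 1.5 + 2.5 + 3 + 5 + 3 + 3.5 + 5.5 + 5.5 = 40 pages.
By Gamma–Poisson conjugacy, the posterior is Gamma(α + Σx, β + Σt) = Gamma(6 + 249, 1 + 40) = Gamma(255, 41).
The posterior predictive for a window of length T is Negative Binomial with variance T·α'·(β'+T)/β'² = 6·255·47/1681 = 71910/1681.

71910/1681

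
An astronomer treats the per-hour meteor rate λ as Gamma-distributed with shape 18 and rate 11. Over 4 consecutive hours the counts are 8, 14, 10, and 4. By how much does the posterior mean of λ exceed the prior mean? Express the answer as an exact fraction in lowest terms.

Total count: 8 + 14 + 10 + 4 = 36.
Total exposure: 4 hours.
The Gamma prior is conjugate for the Poisson rate, so λ | data ~ Gamma(18+36, 11+4) = Gamma(54, 15).
Posterior mean = 54/15 = 18/5; prior mean = 18/11 = 18/11. Difference = 18/5 − 18/11 = 108/55.

108/55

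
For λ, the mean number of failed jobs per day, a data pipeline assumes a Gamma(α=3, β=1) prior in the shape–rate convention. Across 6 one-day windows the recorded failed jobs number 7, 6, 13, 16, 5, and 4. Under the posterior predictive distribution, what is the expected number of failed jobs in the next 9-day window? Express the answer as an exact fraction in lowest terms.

486/7

Total count: 7 + 6 + 13 + 16 + 5 + 4 = 51.
Total exposure: 6 days.
By Gamma–Poisson conjugacy, the posterior is Gamma(α + Σx, β + Σt) = Gamma(3 + 51, 1 + 6) = Gamma(54, 7).
Predictive mean over a 9-day window = T·E[λ|data] = 9·54/7 = 486/7.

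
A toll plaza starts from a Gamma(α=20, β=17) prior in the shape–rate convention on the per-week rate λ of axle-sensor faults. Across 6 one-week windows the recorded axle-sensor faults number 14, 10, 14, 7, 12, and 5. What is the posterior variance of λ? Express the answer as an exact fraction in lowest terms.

82/529

Total count: 14 + 10 + 14 + 7 + 12 + 5 = 62.
Total exposure: 6 weeks.
Posterior: α' = 20 + 62 = 82, β' = 17 + 6 = 23.
Posterior variance = α'/β'² = 82/529.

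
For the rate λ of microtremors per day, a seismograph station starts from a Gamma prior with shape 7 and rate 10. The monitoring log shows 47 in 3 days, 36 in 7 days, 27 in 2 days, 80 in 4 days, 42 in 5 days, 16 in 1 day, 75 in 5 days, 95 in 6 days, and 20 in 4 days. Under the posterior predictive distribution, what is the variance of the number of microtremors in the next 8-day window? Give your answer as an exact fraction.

195800/2209

Total count: 47 + 36 + 27 + 80 + 42 + 16 + 75 + 95 + 20 = 438.
Total exposure: 3 + 7 + 2 + 4 + 5 + 1 + 5 + 6 + 4 = 37 days.
Conjugate update: add total count to the shape and total exposure to the rate, giving Gamma(445, 47).
The posterior predictive for a window of length T is Negative Binomial with variance T·α'·(β'+T)/β'² = 8·445·55/2209 = 195800/2209.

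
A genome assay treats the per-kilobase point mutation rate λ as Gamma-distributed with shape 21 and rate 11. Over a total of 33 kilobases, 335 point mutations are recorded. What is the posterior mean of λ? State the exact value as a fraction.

89/11

Total count 335 over total exposure 33 kilobases.
By Gamma–Poisson conjugacy, the posterior is Gamma(α + Σx, β + Σt) = Gamma(21 + 335, 11 + 33) = Gamma(356, 44).
Posterior mean = α'/β' = 356/44 = 89/11.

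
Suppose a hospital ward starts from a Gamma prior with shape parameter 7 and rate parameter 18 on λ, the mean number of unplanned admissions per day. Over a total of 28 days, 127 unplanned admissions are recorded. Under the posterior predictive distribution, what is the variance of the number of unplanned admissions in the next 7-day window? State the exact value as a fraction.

Total count 127 over total exposure 28 days.
Conjugate update: add total count to the shape and total exposure to the rate, giving Gamma(134, 46).
The posterior predictive for a window of length T is Negative Binomial with variance T·α'·(β'+T)/β'² = 7·134·53/2116 = 24857/1058.

24857/1058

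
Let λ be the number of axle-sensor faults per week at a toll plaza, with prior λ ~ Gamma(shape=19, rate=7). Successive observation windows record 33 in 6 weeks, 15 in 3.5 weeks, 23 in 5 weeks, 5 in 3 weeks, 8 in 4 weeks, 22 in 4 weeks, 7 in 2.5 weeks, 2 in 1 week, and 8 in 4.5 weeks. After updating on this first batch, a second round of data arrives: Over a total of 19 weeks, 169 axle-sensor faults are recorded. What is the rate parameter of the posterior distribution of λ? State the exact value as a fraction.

119/2

Total count: 33 + 15 + 23 + 5 + 8 + 22 + 7 + 2 + 8 = 123.
Total exposure: 6 + 3.5 + 5 + 3 + 4 + 4 + 2.5 + 1 + 4.5 = 33.5 weeks.
After the first batch: Gamma(19 + 123, 7 + 33.5) = Gamma(142, 81/2).
Total count 169 over total exposure 19 weeks.
After the second batch: Gamma(142 + 169, 81/2 + 19) = Gamma(311, 119/2).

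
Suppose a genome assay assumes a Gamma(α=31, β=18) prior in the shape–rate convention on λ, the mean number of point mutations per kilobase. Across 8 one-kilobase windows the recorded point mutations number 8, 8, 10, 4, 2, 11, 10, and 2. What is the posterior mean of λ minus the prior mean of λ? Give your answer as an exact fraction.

371/234

Total count: 8 + 8 + 10 + 4 + 2 + 11 + 10 + 2 = 55.
Total exposure: 8 kilobases.
Gamma(α, β) with Poisson data over total exposure Σt gives posterior Gamma(α+Σx, β+Σt) = Gamma(86, 26).
Posterior mean = 86/26 = 43/13; prior mean = 31/18 = 31/18. Difference = 43/13 − 31/18 = 371/234.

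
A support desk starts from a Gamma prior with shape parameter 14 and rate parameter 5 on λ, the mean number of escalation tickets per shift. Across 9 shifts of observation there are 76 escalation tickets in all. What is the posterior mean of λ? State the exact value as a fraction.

45/7

Total count 76 over total exposure 9 shifts.
Conjugate update: add total count to the shape and total exposure to the rate, giving Gamma(90, 14).
Posterior mean = α'/β' = 90/14 = 45/7.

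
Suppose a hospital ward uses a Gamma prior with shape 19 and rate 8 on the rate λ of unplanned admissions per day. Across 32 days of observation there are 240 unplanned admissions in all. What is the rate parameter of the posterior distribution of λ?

40

Total count 240 over total exposure 32 days.
Conjugate update: add total count to the shape and total exposure to the rate, giving Gamma(259, 40).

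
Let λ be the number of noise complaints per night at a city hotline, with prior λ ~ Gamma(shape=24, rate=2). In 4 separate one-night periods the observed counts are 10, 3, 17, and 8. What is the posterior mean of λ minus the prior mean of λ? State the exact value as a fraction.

-5/3

Total count: 10 + 3 + 17 + 8 = 38.
Total exposure: 4 nights.
Conjugate update: add total count to the shape and total exposure to the rate, giving Gamma(62, 6).
Posterior mean = 62/6 = 31/3; prior mean = 24/2 = 12. Difference = 31/3 − 12 = -5/3.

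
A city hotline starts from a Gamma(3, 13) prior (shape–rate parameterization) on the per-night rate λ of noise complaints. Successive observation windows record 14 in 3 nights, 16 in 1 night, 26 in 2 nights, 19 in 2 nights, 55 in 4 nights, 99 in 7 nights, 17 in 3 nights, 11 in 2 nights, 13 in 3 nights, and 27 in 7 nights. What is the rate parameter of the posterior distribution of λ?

47

Total count: 14 + 16 + 26 + 19 + 55 + 99 + 17 + 11 + 13 + 27 = 297.
Total exposure: 3 + 1 + 2 + 2 + 4 + 7 + 3 + 2 + 3 + 7 = 34 nights.
Posterior: α' = 3 + 297 = 300, β' = 13 + 34 = 47.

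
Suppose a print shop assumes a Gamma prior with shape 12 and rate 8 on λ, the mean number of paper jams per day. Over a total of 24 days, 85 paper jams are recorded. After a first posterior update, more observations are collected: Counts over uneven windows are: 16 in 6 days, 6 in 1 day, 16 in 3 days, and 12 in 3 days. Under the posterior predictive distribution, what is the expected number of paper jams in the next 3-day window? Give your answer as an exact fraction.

Total count 85 over total exposure 24 days.
After the first batch: Gamma(12 + 85, 8 + 24) = Gamma(97, 32).
Total count: 16 + 6 + 16 + 12 = 50.
Total exposure: 6 + 1 + 3 + 3 = 13 days.
After the second batch: Gamma(97 + 50, 32 + 13) = Gamma(147, 45).
Predictive mean over a 3-day window = T·E[λ|data] = 3·147/45 = 49/5.

49/5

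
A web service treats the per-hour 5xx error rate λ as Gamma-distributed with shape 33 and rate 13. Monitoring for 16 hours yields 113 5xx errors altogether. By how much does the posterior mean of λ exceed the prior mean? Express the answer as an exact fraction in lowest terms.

Total count 113 over total exposure 16 hours.
Posterior: α' = 33 + 113 = 146, β' = 13 + 16 = 29.
Posterior mean = 146/29 = 146/29; prior mean = 33/13 = 33/13. Difference = 146/29 − 33/13 = 941/377.

941/377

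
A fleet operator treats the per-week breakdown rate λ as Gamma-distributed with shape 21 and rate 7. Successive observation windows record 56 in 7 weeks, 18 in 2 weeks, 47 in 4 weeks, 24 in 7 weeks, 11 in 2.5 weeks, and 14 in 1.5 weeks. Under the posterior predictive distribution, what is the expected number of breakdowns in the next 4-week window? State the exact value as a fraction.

Total count: 56 + 18 + 47 + 24 + 11 + 14 = 170.
Total exposure: 7 + 2 + 4 + 7 + 2.5 + 1.5 = 24 weeks.
Posterior: α' = 21 + 170 = 191, β' = 7 + 24 = 31.
Predictive mean over a 4-week window = T·E[λ|data] = 4·191/31 = 764/31.

764/31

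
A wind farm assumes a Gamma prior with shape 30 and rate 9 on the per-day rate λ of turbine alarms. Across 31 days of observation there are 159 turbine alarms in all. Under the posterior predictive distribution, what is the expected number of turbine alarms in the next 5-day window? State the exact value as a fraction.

Total count 159 over total exposure 31 days.
Conjugate update: add total count to the shape and total exposure to the rate, giving Gamma(189, 40).
Predictive mean over a 5-day window = T·E[λ|data] = 5·189/40 = 189/8.

189/8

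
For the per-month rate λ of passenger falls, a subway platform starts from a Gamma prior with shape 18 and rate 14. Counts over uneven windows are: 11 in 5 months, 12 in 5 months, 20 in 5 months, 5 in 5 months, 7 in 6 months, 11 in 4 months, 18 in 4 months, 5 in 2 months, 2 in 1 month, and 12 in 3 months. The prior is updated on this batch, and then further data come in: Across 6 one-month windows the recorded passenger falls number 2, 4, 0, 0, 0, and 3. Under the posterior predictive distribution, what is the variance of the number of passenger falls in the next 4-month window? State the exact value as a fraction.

Total count: 11 + 12 + 20 + 5 + 7 + 11 + 18 + 5 + 2 + 12 = 103.
Total exposure: 5 + 5 + 5 + 5 + 6 + 4 + 4 + 2 + 1 + 3 = 40 months.
After the first batch: Gamma(18 + 103, 14 + 40) = Gamma(121, 54).
Total count: 2 + 4 + 0 + 0 + 0 + 3 = 9.
Total exposure: 6 months.
After the second batch: Gamma(121 + 9, 54 + 6) = Gamma(130, 60).
The posterior predictive for a window of length T is Negative Binomial with variance T·α'·(β'+T)/β'² = 4·130·64/3600 = 416/45.

416/45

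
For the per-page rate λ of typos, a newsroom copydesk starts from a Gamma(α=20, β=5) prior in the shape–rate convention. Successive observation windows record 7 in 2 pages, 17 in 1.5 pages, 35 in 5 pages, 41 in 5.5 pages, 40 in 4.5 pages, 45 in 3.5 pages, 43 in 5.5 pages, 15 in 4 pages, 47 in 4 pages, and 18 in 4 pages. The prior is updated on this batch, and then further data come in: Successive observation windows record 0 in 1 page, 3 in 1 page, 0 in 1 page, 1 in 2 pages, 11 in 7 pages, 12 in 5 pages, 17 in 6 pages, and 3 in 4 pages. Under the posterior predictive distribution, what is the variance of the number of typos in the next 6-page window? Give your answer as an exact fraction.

697500/20449

Total count: 7 + 17 + 35 + 41 + 40 + 45 + 43 + 15 + 47 + 18 = 308.
Total exposure: 2 + 1.5 + 5 + 5.5 + 4.5 + 3.5 + 5.5 + 4 + 4 + 4 = 39.5 pages.
After the first batch: Gamma(20 + 308, 5 + 39.5) = Gamma(328, 89/2).
Total count: 0 + 3 + 0 + 1 + 11 + 12 + 17 + 3 = 47.
Total exposure: 1 + 1 + 1 + 2 + 7 + 5 + 6 + 4 = 27 pages.
After the second batch: Gamma(328 + 47, 89/2 + 27) = Gamma(375, 143/2).
The posterior predictive for a window of length T is Negative Binomial with variance T·α'·(β'+T)/β'² = 6·375·(155/2)/(20449/4) = 697500/20449.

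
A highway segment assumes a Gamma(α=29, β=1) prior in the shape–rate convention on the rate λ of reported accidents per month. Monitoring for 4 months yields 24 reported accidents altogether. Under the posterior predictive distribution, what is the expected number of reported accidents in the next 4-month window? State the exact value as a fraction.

212/5

Total count 24 over total exposure 4 months.
Conjugate update: add total count to the shape and total exposure to the rate, giving Gamma(53, 5).
Predictive mean over a 4-month window = T·E[λ|data] = 4·53/5 = 212/5.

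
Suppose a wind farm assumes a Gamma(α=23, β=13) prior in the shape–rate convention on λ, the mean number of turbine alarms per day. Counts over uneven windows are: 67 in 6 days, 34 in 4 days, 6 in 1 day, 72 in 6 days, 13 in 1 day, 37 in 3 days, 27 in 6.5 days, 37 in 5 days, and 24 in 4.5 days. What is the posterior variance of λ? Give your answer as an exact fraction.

17/125

Total count: 67 + 34 + 6 + 72 + 13 + 37 + 27 + 37 + 24 = 317.
Total exposure: 6 + 4 + 1 + 6 + 1 + 3 + 6.5 + 5 + 4.5 = 37 days.
Conjugate update: add total count to the shape and total exposure to the rate, giving Gamma(340, 50).
Posterior variance = α'/β'² = 340/2500 = 17/125.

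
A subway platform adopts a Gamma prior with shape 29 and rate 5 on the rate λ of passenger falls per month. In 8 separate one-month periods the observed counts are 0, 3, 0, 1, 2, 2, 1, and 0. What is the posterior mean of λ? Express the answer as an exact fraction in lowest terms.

Total count: 0 + 3 + 0 + 1 + 2 + 2 + 1 + 0 = 9.
Total exposure: 8 months.
The Gamma prior is conjugate for the Poisson rate, so λ | data ~ Gamma(29+9, 5+8) = Gamma(38, 13).
Posterior mean = α'/β' = 38/13.

38/13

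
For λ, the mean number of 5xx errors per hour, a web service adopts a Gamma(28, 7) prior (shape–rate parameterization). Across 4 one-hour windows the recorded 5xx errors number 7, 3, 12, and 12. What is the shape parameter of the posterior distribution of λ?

62

Total count: 7 + 3 + 12 + 12 = 34.
Total exposure: 4 hours.
Conjugate update: add total count to the shape and total exposure to the rate, giving Gamma(62, 11).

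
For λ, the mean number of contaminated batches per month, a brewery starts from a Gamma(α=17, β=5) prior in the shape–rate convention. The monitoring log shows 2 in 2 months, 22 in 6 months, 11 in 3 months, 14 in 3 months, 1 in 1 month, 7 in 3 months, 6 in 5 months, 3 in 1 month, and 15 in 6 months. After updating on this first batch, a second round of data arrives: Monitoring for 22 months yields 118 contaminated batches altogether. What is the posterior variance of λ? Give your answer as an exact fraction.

24/361

Total count: 2 + 22 + 11 + 14 + 1 + 7 + 6 + 3 + 15 = 81.
Total exposure: 2 + 6 + 3 + 3 + 1 + 3 + 5 + 1 + 6 = 30 months.
After the first batch: Gamma(17 + 81, 5 + 30) = Gamma(98, 35).
Total count 118 over total exposure 22 months.
After the second batch: Gamma(98 + 118, 35 + 22) = Gamma(216, 57).
Posterior variance = α'/β'² = 216/3249 = 24/361.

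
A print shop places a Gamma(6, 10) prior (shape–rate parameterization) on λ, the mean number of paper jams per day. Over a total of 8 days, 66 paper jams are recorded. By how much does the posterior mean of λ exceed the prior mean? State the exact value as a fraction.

Total count 66 over total exposure 8 days.
The Gamma prior is conjugate for the Poisson rate, so λ | data ~ Gamma(6+66, 10+8) = Gamma(72, 18).
Posterior mean = 72/18 = 4; prior mean = 6/10 = 3/5. Difference = 4 − 3/5 = 17/5.

17/5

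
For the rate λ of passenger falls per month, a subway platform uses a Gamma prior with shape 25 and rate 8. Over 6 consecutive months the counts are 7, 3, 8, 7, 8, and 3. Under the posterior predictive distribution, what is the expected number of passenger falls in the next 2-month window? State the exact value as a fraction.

61/7

Total count: 7 + 3 + 8 + 7 + 8 + 3 = 36.
Total exposure: 6 months.
Gamma(α, β) with Poisson data over total exposure Σt gives posterior Gamma(α+Σx, β+Σt) = Gamma(61, 14).
Predictive mean over a 2-month window = T·E[λ|data] = 2·61/14 = 61/7.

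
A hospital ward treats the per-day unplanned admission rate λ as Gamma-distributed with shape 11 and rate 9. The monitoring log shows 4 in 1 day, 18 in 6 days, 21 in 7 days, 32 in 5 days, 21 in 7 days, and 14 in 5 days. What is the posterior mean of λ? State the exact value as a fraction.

Total count: 4 + 18 + 21 + 32 + 21 + 14 = 110.
Total exposure: 1 + 6 + 7 + 5 + 7 + 5 = 31 days.
By Gamma–Poisson conjugacy, the posterior is Gamma(α + Σx, β + Σt) = Gamma(11 + 110, 9 + 31) = Gamma(121, 40).
Posterior mean = α'/β' = 121/40.

121/40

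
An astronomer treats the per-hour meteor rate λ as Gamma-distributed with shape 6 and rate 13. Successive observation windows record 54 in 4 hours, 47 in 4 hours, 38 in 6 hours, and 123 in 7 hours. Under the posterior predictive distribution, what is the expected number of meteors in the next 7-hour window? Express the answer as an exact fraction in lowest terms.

Total count: 54 + 47 + 38 + 123 = 262.
Total exposure: 4 + 4 + 6 + 7 = 21 hours.
Posterior: α' = 6 + 262 = 268, β' = 13 + 21 = 34.
Predictive mean over a 7-hour window = T·E[λ|data] = 7·268/34 = 938/17.

938/17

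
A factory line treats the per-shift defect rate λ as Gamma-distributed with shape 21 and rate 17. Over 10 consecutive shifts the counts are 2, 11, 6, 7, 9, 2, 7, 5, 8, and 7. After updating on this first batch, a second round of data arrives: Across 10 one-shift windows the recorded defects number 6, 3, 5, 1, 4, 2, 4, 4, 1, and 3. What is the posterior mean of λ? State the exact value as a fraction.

118/37

Total count: 2 + 11 + 6 + 7 + 9 + 2 + 7 + 5 + 8 + 7 = 64.
Total exposure: 10 shifts.
After the first batch: Gamma(21 + 64, 17 + 10) = Gamma(85, 27).
Total count: 6 + 3 + 5 + 1 + 4 + 2 + 4 + 4 + 1 + 3 = 33.
Total exposure: 10 shifts.
After the second batch: Gamma(85 + 33, 27 + 10) = Gamma(118, 37).
Posterior mean = α'/β' = 118/37.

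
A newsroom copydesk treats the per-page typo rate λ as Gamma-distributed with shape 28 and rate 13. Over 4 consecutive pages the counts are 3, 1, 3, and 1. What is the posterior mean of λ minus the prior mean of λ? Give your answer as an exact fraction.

Total count: 3 + 1 + 3 + 1 = 8.
Total exposure: 4 pages.
By Gamma–Poisson conjugacy, the posterior is Gamma(α + Σx, β + Σt) = Gamma(28 + 8, 13 + 4) = Gamma(36, 17).
Posterior mean = 36/17 = 36/17; prior mean = 28/13 = 28/13. Difference = 36/17 − 28/13 = -8/221.

-8/221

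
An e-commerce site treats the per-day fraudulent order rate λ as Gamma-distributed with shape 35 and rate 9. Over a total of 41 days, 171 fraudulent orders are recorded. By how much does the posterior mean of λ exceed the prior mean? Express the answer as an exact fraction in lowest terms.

52/225

Total count 171 over total exposure 41 days.
By Gamma–Poisson conjugacy, the posterior is Gamma(α + Σx, β + Σt) = Gamma(35 + 171, 9 + 41) = Gamma(206, 50).
Posterior mean = 206/50 = 103/25; prior mean = 35/9 = 35/9. Difference = 103/25 − 35/9 = 52/225.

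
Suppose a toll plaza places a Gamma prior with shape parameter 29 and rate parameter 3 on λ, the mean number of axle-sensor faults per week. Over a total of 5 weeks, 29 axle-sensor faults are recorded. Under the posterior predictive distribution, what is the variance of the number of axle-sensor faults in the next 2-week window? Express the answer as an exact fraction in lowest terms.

145/8

Total count 29 over total exposure 5 weeks.
Posterior: α' = 29 + 29 = 58, β' = 3 + 5 = 8.
The posterior predictive for a window of length T is Negative Binomial with variance T·α'·(β'+T)/β'² = 2·58·10/64 = 145/8.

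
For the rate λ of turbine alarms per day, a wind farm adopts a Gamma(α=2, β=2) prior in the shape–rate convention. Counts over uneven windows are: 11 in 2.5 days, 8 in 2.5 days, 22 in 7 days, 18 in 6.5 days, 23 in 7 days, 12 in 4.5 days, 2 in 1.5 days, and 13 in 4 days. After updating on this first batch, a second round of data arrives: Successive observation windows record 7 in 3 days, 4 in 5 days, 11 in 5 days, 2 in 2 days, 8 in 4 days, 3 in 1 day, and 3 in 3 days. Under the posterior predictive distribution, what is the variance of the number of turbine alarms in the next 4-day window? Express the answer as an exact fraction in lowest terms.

Total count: 11 + 8 + 22 + 18 + 23 + 12 + 2 + 13 = 109.
Total exposure: 2.5 + 2.5 + 7 + 6.5 + 7 + 4.5 + 1.5 + 4 = 35.5 days.
After the first batch: Gamma(2 + 109, 2 + 35.5) = Gamma(111, 75/2).
Total count: 7 + 4 + 11 + 2 + 8 + 3 + 3 = 38.
Total exposure: 3 + 5 + 5 + 2 + 4 + 1 + 3 = 23 days.
After the second batch: Gamma(111 + 38, 75/2 + 23) = Gamma(149, 121/2).
The posterior predictive for a window of length T is Negative Binomial with variance T·α'·(β'+T)/β'² = 4·149·(129/2)/(14641/4) = 153768/14641.

153768/14641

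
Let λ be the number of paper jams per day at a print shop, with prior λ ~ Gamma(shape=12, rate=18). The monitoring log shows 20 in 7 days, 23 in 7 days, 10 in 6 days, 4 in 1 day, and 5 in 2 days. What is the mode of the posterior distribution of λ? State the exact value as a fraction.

Total count: 20 + 23 + 10 + 4 + 5 = 62.
Total exposure: 7 + 7 + 6 + 1 + 2 = 23 days.
Conjugate update: add total count to the shape and total exposure to the rate, giving Gamma(74, 41).
Posterior mode = (α'−1)/β' = 73/41.

73/41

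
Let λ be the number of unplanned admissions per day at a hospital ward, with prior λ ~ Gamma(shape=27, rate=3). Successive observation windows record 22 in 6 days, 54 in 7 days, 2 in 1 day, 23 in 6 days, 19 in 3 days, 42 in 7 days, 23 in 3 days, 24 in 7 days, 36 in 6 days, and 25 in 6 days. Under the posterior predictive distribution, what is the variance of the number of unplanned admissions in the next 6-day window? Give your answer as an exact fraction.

9882/275

Total count: 22 + 54 + 2 + 23 + 19 + 42 + 23 + 24 + 36 + 25 = 270.
Total exposure: 6 + 7 + 1 + 6 + 3 + 7 + 3 + 7 + 6 + 6 = 52 days.
Gamma(α, β) with Poisson data over total exposure Σt gives posterior Gamma(α+Σx, β+Σt) = Gamma(297, 55).
The posterior predictive for a window of length T is Negative Binomial with variance T·α'·(β'+T)/β'² = 6·297·61/3025 = 9882/275.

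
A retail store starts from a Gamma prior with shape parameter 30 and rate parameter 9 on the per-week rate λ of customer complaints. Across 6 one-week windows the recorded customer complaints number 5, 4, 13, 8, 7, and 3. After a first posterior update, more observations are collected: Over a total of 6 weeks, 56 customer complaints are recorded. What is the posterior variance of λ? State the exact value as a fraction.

2/7

Total count: 5 + 4 + 13 + 8 + 7 + 3 = 40.
Total exposure: 6 weeks.
After the first batch: Gamma(30 + 40, 9 + 6) = Gamma(70, 15).
Total count 56 over total exposure 6 weeks.
After the second batch: Gamma(70 + 56, 15 + 6) = Gamma(126, 21).
Posterior variance = α'/β'² = 126/441 = 2/7.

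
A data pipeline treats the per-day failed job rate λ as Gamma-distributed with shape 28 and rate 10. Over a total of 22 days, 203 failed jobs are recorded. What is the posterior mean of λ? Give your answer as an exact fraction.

231/32

Total count 203 over total exposure 22 days.
By Gamma–Poisson conjugacy, the posterior is Gamma(α + Σx, β + Σt) = Gamma(28 + 203, 10 + 22) = Gamma(231, 32).
Posterior mean = α'/β' = 231/32.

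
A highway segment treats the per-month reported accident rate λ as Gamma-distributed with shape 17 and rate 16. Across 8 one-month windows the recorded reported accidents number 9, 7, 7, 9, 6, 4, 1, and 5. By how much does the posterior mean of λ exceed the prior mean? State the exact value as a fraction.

79/48

Total count: 9 + 7 + 7 + 9 + 6 + 4 + 1 + 5 = 48.
Total exposure: 8 months.
The Gamma prior is conjugate for the Poisson rate, so λ | data ~ Gamma(17+48, 16+8) = Gamma(65, 24).
Posterior mean = 65/24 = 65/24; prior mean = 17/16 = 17/16. Difference = 65/24 − 17/16 = 79/48.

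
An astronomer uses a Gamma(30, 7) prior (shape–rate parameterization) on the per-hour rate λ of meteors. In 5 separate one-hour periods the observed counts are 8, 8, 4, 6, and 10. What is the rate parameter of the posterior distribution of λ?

Total count: 8 + 8 + 4 + 6 + 10 = 36.
Total exposure: 5 hours.
Conjugate update: add total count to the shape and total exposure to the rate, giving Gamma(66, 12).

12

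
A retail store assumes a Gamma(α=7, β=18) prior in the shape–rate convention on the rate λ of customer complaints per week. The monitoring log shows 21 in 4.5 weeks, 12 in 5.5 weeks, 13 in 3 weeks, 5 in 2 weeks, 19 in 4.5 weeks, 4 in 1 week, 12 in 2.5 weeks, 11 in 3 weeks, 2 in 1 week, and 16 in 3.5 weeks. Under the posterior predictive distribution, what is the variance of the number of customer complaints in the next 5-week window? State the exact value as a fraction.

130540/9409

Total count: 21 + 12 + 13 + 5 + 19 + 4 + 12 + 11 + 2 + 16 = 115.
Total exposure: 4.5 + 5.5 + 3 + 2 + 4.5 + 1 + 2.5 + 3 + 1 + 3.5 = 30.5 weeks.
Gamma(α, β) with Poisson data over total exposure Σt gives posterior Gamma(α+Σx, β+Σt) = Gamma(122, 97/2).
The posterior predictive for a window of length T is Negative Binomial with variance T·α'·(β'+T)/β'² = 5·122·(107/2)/(9409/4) = 130540/9409.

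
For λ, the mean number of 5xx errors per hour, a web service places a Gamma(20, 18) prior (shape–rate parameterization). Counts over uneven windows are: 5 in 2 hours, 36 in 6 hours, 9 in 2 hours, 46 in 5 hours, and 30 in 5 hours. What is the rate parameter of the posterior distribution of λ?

38

Total count: 5 + 36 + 9 + 46 + 30 = 126.
Total exposure: 2 + 6 + 2 + 5 + 5 = 20 hours.
Gamma(α, β) with Poisson data over total exposure Σt gives posterior Gamma(α+Σx, β+Σt) = Gamma(146, 38).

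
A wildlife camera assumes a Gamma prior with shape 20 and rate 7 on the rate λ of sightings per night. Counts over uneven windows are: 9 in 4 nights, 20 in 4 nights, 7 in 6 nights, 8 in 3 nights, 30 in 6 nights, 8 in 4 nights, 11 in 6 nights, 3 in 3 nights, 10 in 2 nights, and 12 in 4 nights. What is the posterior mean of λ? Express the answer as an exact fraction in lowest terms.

Total count: 9 + 20 + 7 + 8 + 30 + 8 + 11 + 3 + 10 + 12 = 118.
Total exposure: 4 + 4 + 6 + 3 + 6 + 4 + 6 + 3 + 2 + 4 = 42 nights.
By Gamma–Poisson conjugacy, the posterior is Gamma(α + Σx, β + Σt) = Gamma(20 + 118, 7 + 42) = Gamma(138, 49).
Posterior mean = α'/β' = 138/49.

138/49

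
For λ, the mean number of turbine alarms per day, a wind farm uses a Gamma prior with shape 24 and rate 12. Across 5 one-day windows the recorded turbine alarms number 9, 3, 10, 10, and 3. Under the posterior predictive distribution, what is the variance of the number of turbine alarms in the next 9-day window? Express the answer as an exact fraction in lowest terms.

13806/289

Total count: 9 + 3 + 10 + 10 + 3 = 35.
Total exposure: 5 days.
Gamma(α, β) with Poisson data over total exposure Σt gives posterior Gamma(α+Σx, β+Σt) = Gamma(59, 17).
The posterior predictive for a window of length T is Negative Binomial with variance T·α'·(β'+T)/β'² = 9·59·26/289 = 13806/289.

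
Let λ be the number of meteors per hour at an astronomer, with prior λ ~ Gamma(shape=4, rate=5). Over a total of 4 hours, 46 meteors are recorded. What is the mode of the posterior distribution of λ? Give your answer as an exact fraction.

49/9

Total count 46 over total exposure 4 hours.
The Gamma prior is conjugate for the Poisson rate, so λ | data ~ Gamma(4+46, 5+4) = Gamma(50, 9).
Posterior mode = (α'−1)/β' = 49/9.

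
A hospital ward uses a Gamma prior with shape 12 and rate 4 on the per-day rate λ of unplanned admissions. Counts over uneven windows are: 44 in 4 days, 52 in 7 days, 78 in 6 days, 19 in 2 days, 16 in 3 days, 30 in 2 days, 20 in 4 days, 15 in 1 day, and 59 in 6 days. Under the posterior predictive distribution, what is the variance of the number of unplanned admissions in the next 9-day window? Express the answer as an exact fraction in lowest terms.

16560/169

Total count: 44 + 52 + 78 + 19 + 16 + 30 + 20 + 15 + 59 = 333.
Total exposure: 4 + 7 + 6 + 2 + 3 + 2 + 4 + 1 + 6 = 35 days.
The Gamma prior is conjugate for the Poisson rate, so λ | data ~ Gamma(12+333, 4+35) = Gamma(345, 39).
The posterior predictive for a window of length T is Negative Binomial with variance T·α'·(β'+T)/β'² = 9·345·48/1521 = 16560/169.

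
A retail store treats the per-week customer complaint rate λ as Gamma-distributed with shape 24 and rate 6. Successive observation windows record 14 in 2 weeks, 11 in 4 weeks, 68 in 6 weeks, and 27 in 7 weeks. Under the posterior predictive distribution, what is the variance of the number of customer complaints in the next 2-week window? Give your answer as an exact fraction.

7776/625

Total count: 14 + 11 + 68 + 27 = 120.
Total exposure: 2 + 4 + 6 + 7 = 19 weeks.
Gamma(α, β) with Poisson data over total exposure Σt gives posterior Gamma(α+Σx, β+Σt) = Gamma(144, 25).
The posterior predictive for a window of length T is Negative Binomial with variance T·α'·(β'+T)/β'² = 2·144·27/625 = 7776/625.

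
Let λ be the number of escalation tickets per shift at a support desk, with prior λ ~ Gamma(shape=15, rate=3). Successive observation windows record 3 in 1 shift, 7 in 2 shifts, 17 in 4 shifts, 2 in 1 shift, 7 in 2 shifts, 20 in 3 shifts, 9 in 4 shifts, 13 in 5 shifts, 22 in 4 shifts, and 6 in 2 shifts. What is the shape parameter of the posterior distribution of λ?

121

Total count: 3 + 7 + 17 + 2 + 7 + 20 + 9 + 13 + 22 + 6 = 106.
Total exposure: 1 + 2 + 4 + 1 + 2 + 3 + 4 + 5 + 4 + 2 = 28 shifts.
By Gamma–Poisson conjugacy, the posterior is Gamma(α + Σx, β + Σt) = Gamma(15 + 106, 3 + 28) = Gamma(121, 31).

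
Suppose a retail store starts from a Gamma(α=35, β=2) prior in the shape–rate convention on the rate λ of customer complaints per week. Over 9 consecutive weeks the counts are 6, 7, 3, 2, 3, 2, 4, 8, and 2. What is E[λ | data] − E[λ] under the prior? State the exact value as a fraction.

Total count: 6 + 7 + 3 + 2 + 3 + 2 + 4 + 8 + 2 = 37.
Total exposure: 9 weeks.
Posterior: α' = 35 + 37 = 72, β' = 2 + 9 = 11.
Posterior mean = 72/11 = 72/11; prior mean = 35/2 = 35/2. Difference = 72/11 − 35/2 = -241/22.

-241/22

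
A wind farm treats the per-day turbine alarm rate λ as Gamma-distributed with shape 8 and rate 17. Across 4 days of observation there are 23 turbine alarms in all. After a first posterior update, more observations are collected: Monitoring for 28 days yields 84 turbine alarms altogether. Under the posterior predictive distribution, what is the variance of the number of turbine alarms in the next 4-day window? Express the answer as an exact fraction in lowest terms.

Total count 23 over total exposure 4 days.
After the first batch: Gamma(8 + 23, 17 + 4) = Gamma(31, 21).
Total count 84 over total exposure 28 days.
After the second batch: Gamma(31 + 84, 21 + 28) = Gamma(115, 49).
The posterior predictive for a window of length T is Negative Binomial with variance T·α'·(β'+T)/β'² = 4·115·53/2401 = 24380/2401.

24380/2401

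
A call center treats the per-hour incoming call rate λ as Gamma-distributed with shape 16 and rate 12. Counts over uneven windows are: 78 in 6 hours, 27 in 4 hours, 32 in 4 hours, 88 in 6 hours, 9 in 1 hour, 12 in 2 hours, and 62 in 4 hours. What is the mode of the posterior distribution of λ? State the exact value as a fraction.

Total count: 78 + 27 + 32 + 88 + 9 + 12 + 62 = 308.
Total exposure: 6 + 4 + 4 + 6 + 1 + 2 + 4 = 27 hours.
Gamma(α, β) with Poisson data over total exposure Σt gives posterior Gamma(α+Σx, β+Σt) = Gamma(324, 39).
Posterior mode = (α'−1)/β' = 323/39.

323/39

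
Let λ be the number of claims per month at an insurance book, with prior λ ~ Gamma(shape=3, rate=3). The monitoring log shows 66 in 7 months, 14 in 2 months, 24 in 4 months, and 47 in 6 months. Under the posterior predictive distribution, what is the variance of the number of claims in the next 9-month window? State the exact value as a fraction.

Total count: 66 + 14 + 24 + 47 = 151.
Total exposure: 7 + 2 + 4 + 6 = 19 months.
Gamma(α, β) with Poisson data over total exposure Σt gives posterior Gamma(α+Σx, β+Σt) = Gamma(154, 22).
The posterior predictive for a window of length T is Negative Binomial with variance T·α'·(β'+T)/β'² = 9·154·31/484 = 1953/22.

1953/22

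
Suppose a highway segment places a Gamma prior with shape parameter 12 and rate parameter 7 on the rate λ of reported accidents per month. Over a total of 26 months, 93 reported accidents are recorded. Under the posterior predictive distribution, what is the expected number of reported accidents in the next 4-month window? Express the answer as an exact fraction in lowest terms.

Total count 93 over total exposure 26 months.
Posterior: α' = 12 + 93 = 105, β' = 7 + 26 = 33.
Predictive mean over a 4-month window = T·E[λ|data] = 4·105/33 = 140/11.

140/11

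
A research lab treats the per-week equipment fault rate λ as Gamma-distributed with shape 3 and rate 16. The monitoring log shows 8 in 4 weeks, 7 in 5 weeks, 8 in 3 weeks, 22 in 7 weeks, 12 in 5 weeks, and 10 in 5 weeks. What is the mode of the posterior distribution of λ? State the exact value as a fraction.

23/15

Total count: 8 + 7 + 8 + 22 + 12 + 10 = 67.
Total exposure: 4 + 5 + 3 + 7 + 5 + 5 = 29 weeks.
Posterior: α' = 3 + 67 = 70, β' = 16 + 29 = 45.
Posterior mode = (α'−1)/β' = 69/45 = 23/15.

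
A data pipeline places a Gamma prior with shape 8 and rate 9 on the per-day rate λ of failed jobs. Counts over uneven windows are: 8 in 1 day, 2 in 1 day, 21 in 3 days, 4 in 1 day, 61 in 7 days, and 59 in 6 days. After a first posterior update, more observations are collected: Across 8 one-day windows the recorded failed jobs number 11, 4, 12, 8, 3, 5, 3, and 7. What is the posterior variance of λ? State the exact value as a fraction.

Total count: 8 + 2 + 21 + 4 + 61 + 59 = 155.
Total exposure: 1 + 1 + 3 + 1 + 7 + 6 = 19 days.
After the first batch: Gamma(8 + 155, 9 + 19) = Gamma(163, 28).
Total count: 11 + 4 + 12 + 8 + 3 + 5 + 3 + 7 = 53.
Total exposure: 8 days.
After the second batch: Gamma(163 + 53, 28 + 8) = Gamma(216, 36).
Posterior variance = α'/β'² = 216/1296 = 1/6.

1/6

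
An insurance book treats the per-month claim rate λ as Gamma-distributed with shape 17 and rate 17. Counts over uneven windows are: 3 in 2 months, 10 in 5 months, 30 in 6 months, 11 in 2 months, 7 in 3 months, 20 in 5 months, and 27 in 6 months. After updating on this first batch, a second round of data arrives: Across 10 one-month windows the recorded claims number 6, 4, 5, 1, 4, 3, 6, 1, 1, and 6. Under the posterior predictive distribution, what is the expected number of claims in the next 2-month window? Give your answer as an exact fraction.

81/14

Total count: 3 + 10 + 30 + 11 + 7 + 20 + 27 = 108.
Total exposure: 2 + 5 + 6 + 2 + 3 + 5 + 6 = 29 months.
After the first batch: Gamma(17 + 108, 17 + 29) = Gamma(125, 46).
Total count: 6 + 4 + 5 + 1 + 4 + 3 + 6 + 1 + 1 + 6 = 37.
Total exposure: 10 months.
After the second batch: Gamma(125 + 37, 46 + 10) = Gamma(162, 56).
Predictive mean over a 2-month window = T·E[λ|data] = 2·162/56 = 81/14.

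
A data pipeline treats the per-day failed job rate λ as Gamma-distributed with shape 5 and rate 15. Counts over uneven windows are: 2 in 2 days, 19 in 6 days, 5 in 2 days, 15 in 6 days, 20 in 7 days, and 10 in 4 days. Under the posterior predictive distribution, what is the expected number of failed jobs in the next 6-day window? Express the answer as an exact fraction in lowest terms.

Total count: 2 + 19 + 5 + 15 + 20 + 10 = 71.
Total exposure: 2 + 6 + 2 + 6 + 7 + 4 = 27 days.
The Gamma prior is conjugate for the Poisson rate, so λ | data ~ Gamma(5+71, 15+27) = Gamma(76, 42).
Predictive mean over a 6-day window = T·E[λ|data] = 6·76/42 = 76/7.

76/7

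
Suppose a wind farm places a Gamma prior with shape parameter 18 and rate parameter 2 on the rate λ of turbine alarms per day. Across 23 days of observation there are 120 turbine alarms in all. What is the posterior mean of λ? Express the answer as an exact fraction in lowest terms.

138/25

Total count 120 over total exposure 23 days.
Gamma(α, β) with Poisson data over total exposure Σt gives posterior Gamma(α+Σx, β+Σt) = Gamma(138, 25).
Posterior mean = α'/β' = 138/25.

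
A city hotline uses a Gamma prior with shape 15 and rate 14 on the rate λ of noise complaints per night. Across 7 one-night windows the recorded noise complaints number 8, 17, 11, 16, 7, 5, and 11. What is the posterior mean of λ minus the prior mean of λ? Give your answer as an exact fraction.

Total count: 8 + 17 + 11 + 16 + 7 + 5 + 11 = 75.
Total exposure: 7 nights.
The Gamma prior is conjugate for the Poisson rate, so λ | data ~ Gamma(15+75, 14+7) = Gamma(90, 21).
Posterior mean = 90/21 = 30/7; prior mean = 15/14 = 15/14. Difference = 30/7 − 15/14 = 45/14.

45/14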